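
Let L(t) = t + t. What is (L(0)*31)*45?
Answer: 0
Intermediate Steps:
L(t) = 2*t
(L(0)*31)*45 = ((2*0)*31)*45 = (0*31)*45 = 0*45 = 0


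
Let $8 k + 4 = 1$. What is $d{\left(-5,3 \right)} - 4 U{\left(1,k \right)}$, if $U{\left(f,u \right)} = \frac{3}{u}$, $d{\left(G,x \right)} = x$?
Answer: $35$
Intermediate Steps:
$k = - \frac{3}{8}$ ($k = - \frac{1}{2} + \frac{1}{8} \cdot 1 = - \frac{1}{2} + \frac{1}{8} = - \frac{3}{8} \approx -0.375$)
$d{\left(-5,3 \right)} - 4 U{\left(1,k \right)} = 3 - 4 \frac{3}{- \frac{3}{8}} = 3 - 4 \cdot 3 \left(- \frac{8}{3}\right) = 3 - -32 = 3 + 32 = 35$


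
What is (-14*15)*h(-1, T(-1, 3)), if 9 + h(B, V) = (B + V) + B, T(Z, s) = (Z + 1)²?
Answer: 2310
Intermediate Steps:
T(Z, s) = (1 + Z)²
h(B, V) = -9 + V + 2*B (h(B, V) = -9 + ((B + V) + B) = -9 + (V + 2*B) = -9 + V + 2*B)
(-14*15)*h(-1, T(-1, 3)) = (-14*15)*(-9 + (1 - 1)² + 2*(-1)) = -210*(-9 + 0² - 2) = -210*(-9 + 0 - 2) = -210*(-11) = 2310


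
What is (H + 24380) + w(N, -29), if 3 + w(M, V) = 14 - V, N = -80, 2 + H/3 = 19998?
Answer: 84408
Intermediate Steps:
H = 59988 (H = -6 + 3*19998 = -6 + 59994 = 59988)
w(M, V) = 11 - V (w(M, V) = -3 + (14 - V) = 11 - V)
(H + 24380) + w(N, -29) = (59988 + 24380) + (11 - 1*(-29)) = 84368 + (11 + 29) = 84368 + 40 = 84408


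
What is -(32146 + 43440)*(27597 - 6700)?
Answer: -1579520642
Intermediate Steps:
-(32146 + 43440)*(27597 - 6700) = -75586*20897 = -1*1579520642 = -1579520642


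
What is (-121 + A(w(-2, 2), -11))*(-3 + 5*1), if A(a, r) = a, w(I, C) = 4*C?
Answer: -226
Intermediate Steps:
(-121 + A(w(-2, 2), -11))*(-3 + 5*1) = (-121 + 4*2)*(-3 + 5*1) = (-121 + 8)*(-3 + 5) = -113*2 = -226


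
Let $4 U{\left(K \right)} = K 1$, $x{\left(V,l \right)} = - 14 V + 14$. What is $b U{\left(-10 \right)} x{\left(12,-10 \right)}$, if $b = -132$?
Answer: $-50820$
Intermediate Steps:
$x{\left(V,l \right)} = 14 - 14 V$
$U{\left(K \right)} = \frac{K}{4}$ ($U{\left(K \right)} = \frac{K 1}{4} = \frac{K}{4}$)
$b U{\left(-10 \right)} x{\left(12,-10 \right)} = - 132 \cdot \frac{1}{4} \left(-10\right) \left(14 - 168\right) = \left(-132\right) \left(- \frac{5}{2}\right) \left(14 - 168\right) = 330 \left(-154\right) = -50820$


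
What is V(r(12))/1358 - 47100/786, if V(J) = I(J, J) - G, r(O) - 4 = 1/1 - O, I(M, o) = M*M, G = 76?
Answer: -10663837/177898 ≈ -59.944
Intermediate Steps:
I(M, o) = M²
r(O) = 5 - O (r(O) = 4 + (1/1 - O) = 4 + (1 - O) = 5 - O)
V(J) = -76 + J² (V(J) = J² - 1*76 = J² - 76 = -76 + J²)
V(r(12))/1358 - 47100/786 = (-76 + (5 - 1*12)²)/1358 - 47100/786 = (-76 + (5 - 12)²)*(1/1358) - 47100*1/786 = (-76 + (-7)²)*(1/1358) - 7850/131 = (-76 + 49)*(1/1358) - 7850/131 = -27*1/1358 - 7850/131 = -27/1358 - 7850/131 = -10663837/177898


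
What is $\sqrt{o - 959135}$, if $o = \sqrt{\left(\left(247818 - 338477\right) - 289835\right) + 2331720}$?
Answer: $\sqrt{-959135 + \sqrt{1951226}} \approx 978.64 i$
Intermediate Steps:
$o = \sqrt{1951226}$ ($o = \sqrt{\left(-90659 - 289835\right) + 2331720} = \sqrt{-380494 + 2331720} = \sqrt{1951226} \approx 1396.9$)
$\sqrt{o - 959135} = \sqrt{\sqrt{1951226} - 959135} = \sqrt{-959135 + \sqrt{1951226}}$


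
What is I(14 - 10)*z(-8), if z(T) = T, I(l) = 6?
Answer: -48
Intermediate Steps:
I(14 - 10)*z(-8) = 6*(-8) = -48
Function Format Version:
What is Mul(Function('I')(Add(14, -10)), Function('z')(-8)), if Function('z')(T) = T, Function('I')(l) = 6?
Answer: -48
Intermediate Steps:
Mul(Function('I')(Add(14, -10)), Function('z')(-8)) = Mul(6, -8) = -48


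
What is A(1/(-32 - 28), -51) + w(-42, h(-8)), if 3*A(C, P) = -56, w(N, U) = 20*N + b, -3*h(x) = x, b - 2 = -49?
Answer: -2717/3 ≈ -905.67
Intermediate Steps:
b = -47 (b = 2 - 49 = -47)
h(x) = -x/3
w(N, U) = -47 + 20*N (w(N, U) = 20*N - 47 = -47 + 20*N)
A(C, P) = -56/3 (A(C, P) = (1/3)*(-56) = -56/3)
A(1/(-32 - 28), -51) + w(-42, h(-8)) = -56/3 + (-47 + 20*(-42)) = -56/3 + (-47 - 840) = -56/3 - 887 = -2717/3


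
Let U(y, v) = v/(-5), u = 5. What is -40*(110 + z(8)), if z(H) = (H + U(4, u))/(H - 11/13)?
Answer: -412840/93 ≈ -4439.1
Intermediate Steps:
U(y, v) = -v/5 (U(y, v) = v*(-1/5) = -v/5)
z(H) = (-1 + H)/(-11/13 + H) (z(H) = (H - 1/5*5)/(H - 11/13) = (H - 1)/(H - 11*1/13) = (-1 + H)/(H - 11/13) = (-1 + H)/(-11/13 + H))
-40*(110 + z(8)) = -40*(110 + 13*(-1 + 8)/(-11 + 13*8)) = -40*(110 + 13*7/(-11 + 104)) = -40*(110 + 13*7/93) = -40*(110 + 13*(1/93)*7) = -40*(110 + 91/93) = -40*10321/93 = -412840/93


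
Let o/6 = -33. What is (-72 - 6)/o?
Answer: 13/33 ≈ 0.39394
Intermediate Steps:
o = -198 (o = 6*(-33) = -198)
(-72 - 6)/o = (-72 - 6)/(-198) = -78*(-1/198) = 13/33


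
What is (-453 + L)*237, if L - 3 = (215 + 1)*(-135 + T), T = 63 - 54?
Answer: -6556842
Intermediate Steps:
T = 9
L = -27213 (L = 3 + (215 + 1)*(-135 + 9) = 3 + 216*(-126) = 3 - 27216 = -27213)
(-453 + L)*237 = (-453 - 27213)*237 = -27666*237 = -6556842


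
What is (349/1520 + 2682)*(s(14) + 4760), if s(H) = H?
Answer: 9731772743/760 ≈ 1.2805e+7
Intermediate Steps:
(349/1520 + 2682)*(s(14) + 4760) = (349/1520 + 2682)*(14 + 4760) = (349*(1/1520) + 2682)*4774 = (349/1520 + 2682)*4774 = (4076989/1520)*4774 = 9731772743/760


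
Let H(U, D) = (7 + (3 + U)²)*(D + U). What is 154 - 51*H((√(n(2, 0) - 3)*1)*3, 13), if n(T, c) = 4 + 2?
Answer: -36617 - 18513*√3 ≈ -68683.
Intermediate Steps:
n(T, c) = 6
154 - 51*H((√(n(2, 0) - 3)*1)*3, 13) = 154 - 51*(7*13 + 7*((√(6 - 3)*1)*3) + 13*(3 + (√(6 - 3)*1)*3)² + ((√(6 - 3)*1)*3)*(3 + (√(6 - 3)*1)*3)²) = 154 - 51*(91 + 7*((√3*1)*3) + 13*(3 + (√3*1)*3)² + ((√3*1)*3)*(3 + (√3*1)*3)²) = 154 - 51*(91 + 7*(√3*3) + 13*(3 + √3*3)² + (√3*3)*(3 + √3*3)²) = 154 - 51*(91 + 7*(3*√3) + 13*(3 + 3*√3)² + (3*√3)*(3 + 3*√3)²) = 154 - 51*(91 + 21*√3 + 13*(3 + 3*√3)² + 3*√3*(3 + 3*√3)²) = 154 - 51*(91 + 13*(3 + 3*√3)² + 21*√3 + 3*√3*(3 + 3*√3)²) = 154 + (-4641 - 1071*√3 - 663*(3 + 3*√3)² - 153*√3*(3 + 3*√3)²) = -4487 - 1071*√3 - 663*(3 + 3*√3)² - 153*√3*(3 + 3*√3)²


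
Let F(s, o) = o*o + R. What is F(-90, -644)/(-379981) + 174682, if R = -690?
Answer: 66375426996/379981 ≈ 1.7468e+5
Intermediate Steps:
F(s, o) = -690 + o² (F(s, o) = o*o - 690 = o² - 690 = -690 + o²)
F(-90, -644)/(-379981) + 174682 = (-690 + (-644)²)/(-379981) + 174682 = (-690 + 414736)*(-1/379981) + 174682 = 414046*(-1/379981) + 174682 = -414046/379981 + 174682 = 66375426996/379981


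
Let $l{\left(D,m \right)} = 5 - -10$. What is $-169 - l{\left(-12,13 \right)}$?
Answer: $-184$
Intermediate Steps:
$l{\left(D,m \right)} = 15$ ($l{\left(D,m \right)} = 5 + 10 = 15$)
$-169 - l{\left(-12,13 \right)} = -169 - 15 = -184$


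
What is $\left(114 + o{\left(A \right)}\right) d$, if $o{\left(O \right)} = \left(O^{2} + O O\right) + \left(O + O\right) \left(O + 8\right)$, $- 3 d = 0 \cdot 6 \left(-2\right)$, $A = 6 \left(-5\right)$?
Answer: $0$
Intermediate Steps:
$A = -30$
$d = 0$ ($d = - \frac{0 \cdot 6 \left(-2\right)}{3} = - \frac{0 \left(-2\right)}{3} = \left(- \frac{1}{3}\right) 0 = 0$)
$o{\left(O \right)} = 2 O^{2} + 2 O \left(8 + O\right)$ ($o{\left(O \right)} = \left(O^{2} + O^{2}\right) + 2 O \left(8 + O\right) = 2 O^{2} + 2 O \left(8 + O\right)$)
$\left(114 + o{\left(A \right)}\right) d = \left(114 + 4 \left(-30\right) \left(4 - 30\right)\right) 0 = \left(114 + 4 \left(-30\right) \left(-26\right)\right) 0 = \left(114 + 3120\right) 0 = 3234 \cdot 0 = 0$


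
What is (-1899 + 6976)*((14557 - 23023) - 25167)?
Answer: -170754741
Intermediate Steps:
(-1899 + 6976)*((14557 - 23023) - 25167) = 5077*(-8466 - 25167) = 5077*(-33633) = -170754741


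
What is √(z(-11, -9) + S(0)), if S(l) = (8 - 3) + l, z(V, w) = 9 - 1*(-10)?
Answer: 2*√6 ≈ 4.8990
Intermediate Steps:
z(V, w) = 19 (z(V, w) = 9 + 10 = 19)
S(l) = 5 + l
√(z(-11, -9) + S(0)) = √(19 + (5 + 0)) = √(19 + 5) = √24 = 2*√6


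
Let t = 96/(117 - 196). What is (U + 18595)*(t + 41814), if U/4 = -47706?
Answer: -568908555090/79 ≈ -7.2014e+9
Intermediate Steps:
U = -190824 (U = 4*(-47706) = -190824)
t = -96/79 (t = 96/(-79) = 96*(-1/79) = -96/79 ≈ -1.2152)
(U + 18595)*(t + 41814) = (-190824 + 18595)*(-96/79 + 41814) = -172229*3303210/79 = -568908555090/79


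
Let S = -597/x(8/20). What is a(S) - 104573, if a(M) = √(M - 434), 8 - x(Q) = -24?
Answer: -104573 + I*√28970/8 ≈ -1.0457e+5 + 21.276*I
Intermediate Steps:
x(Q) = 32 (x(Q) = 8 - 1*(-24) = 8 + 24 = 32)
S = -597/32 ≈ -18.656
a(M) = √(-434 + M)
a(S) - 104573 = √(-434 - 597/32) - 104573 = √(-14485/32) - 104573 = I*√28970/8 - 104573 = -104573 + I*√28970/8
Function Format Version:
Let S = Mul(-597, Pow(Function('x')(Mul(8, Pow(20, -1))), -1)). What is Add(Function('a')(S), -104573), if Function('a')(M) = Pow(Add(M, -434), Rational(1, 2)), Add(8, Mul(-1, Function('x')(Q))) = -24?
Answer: Add(-104573, Mul(Rational(1, 8), I, Pow(28970, Rational(1, 2)))) ≈ Add(-1.0457e+5, Mul(21.276, I))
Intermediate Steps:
Function('x')(Q) = 32 (Function('x')(Q) = Add(8, Mul(-1, -24)) = Add(8, 24) = 32)
S = Rational(-597, 32) (S = Mul(-597, Pow(32, -1)) = Mul(-597, Rational(1, 32)) = Rational(-597, 32) ≈ -18.656)
Function('a')(M) = Pow(Add(-434, M), Rational(1, 2))
Add(Function('a')(S), -104573) = Add(Pow(Add(-434, Rational(-597, 32)), Rational(1, 2)), -104573) = Add(Pow(Rational(-14485, 32), Rational(1, 2)), -104573) = Add(Mul(Rational(1, 8), I, Pow(28970, Rational(1, 2))), -104573) = Add(-104573, Mul(Rational(1, 8), I, Pow(28970, Rational(1, 2))))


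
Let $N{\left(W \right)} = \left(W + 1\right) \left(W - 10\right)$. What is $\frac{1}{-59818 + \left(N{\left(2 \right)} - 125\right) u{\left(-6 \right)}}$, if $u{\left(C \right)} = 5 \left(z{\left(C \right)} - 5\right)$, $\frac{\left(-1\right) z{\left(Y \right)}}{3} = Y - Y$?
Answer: $- \frac{1}{56093} \approx -1.7828 \cdot 10^{-5}$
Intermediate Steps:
$z{\left(Y \right)} = 0$ ($z{\left(Y \right)} = - 3 \left(Y - Y\right) = \left(-3\right) 0 = 0$)
$u{\left(C \right)} = -25$ ($u{\left(C \right)} = 5 \left(0 - 5\right) = 5 \left(-5\right) = -25$)
$N{\left(W \right)} = \left(1 + W\right) \left(-10 + W\right)$
$\frac{1}{-59818 + \left(N{\left(2 \right)} - 125\right) u{\left(-6 \right)}} = \frac{1}{-59818 + \left(\left(-10 + 2^{2} - 18\right) - 125\right) \left(-25\right)} = \frac{1}{-59818 + \left(\left(-10 + 4 - 18\right) - 125\right) \left(-25\right)} = \frac{1}{-59818 + \left(-24 - 125\right) \left(-25\right)} = \frac{1}{-59818 - -3725} = \frac{1}{-59818 + 3725} = \frac{1}{-56093} = - \frac{1}{56093}$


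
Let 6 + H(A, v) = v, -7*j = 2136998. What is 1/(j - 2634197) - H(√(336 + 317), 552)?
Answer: -11234701849/20576377 ≈ -546.00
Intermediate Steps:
j = -2136998/7 (j = -⅐*2136998 = -2136998/7 ≈ -3.0529e+5)
H(A, v) = -6 + v
1/(j - 2634197) - H(√(336 + 317), 552) = 1/(-2136998/7 - 2634197) - (-6 + 552) = 1/(-20576377/7) - 1*546 = -7/20576377 - 546 = -11234701849/20576377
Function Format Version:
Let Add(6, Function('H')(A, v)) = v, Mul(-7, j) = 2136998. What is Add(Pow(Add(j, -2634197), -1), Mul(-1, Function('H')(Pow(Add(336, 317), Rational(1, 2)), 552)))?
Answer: Rational(-11234701849, 20576377) ≈ -546.00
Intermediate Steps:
j = Rational(-2136998, 7) (j = Mul(Rational(-1, 7), 2136998) = Rational(-2136998, 7) ≈ -3.0529e+5)
Function('H')(A, v) = Add(-6, v)
Add(Pow(Add(j, -2634197), -1), Mul(-1, Function('H')(Pow(Add(336, 317), Rational(1, 2)), 552))) = Add(Pow(Add(Rational(-2136998, 7), -2634197), -1), Mul(-1, Add(-6, 552))) = Add(Pow(Rational(-20576377, 7), -1), Mul(-1, 546)) = Add(Rational(-7, 20576377), -546) = Rational(-11234701849, 20576377)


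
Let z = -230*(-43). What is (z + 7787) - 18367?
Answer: -690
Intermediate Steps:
z = 9890
(z + 7787) - 18367 = (9890 + 7787) - 18367 = 17677 - 18367 = -690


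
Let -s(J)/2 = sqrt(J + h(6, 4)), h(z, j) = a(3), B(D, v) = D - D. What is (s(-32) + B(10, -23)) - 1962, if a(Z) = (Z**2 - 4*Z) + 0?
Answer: -1962 - 2*I*sqrt(35) ≈ -1962.0 - 11.832*I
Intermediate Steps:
a(Z) = Z**2 - 4*Z
B(D, v) = 0
h(z, j) = -3 (h(z, j) = 3*(-4 + 3) = 3*(-1) = -3)
s(J) = -2*sqrt(-3 + J) (s(J) = -2*sqrt(J - 3) = -2*sqrt(-3 + J))
(s(-32) + B(10, -23)) - 1962 = (-2*sqrt(-3 - 32) + 0) - 1962 = (-2*I*sqrt(35) + 0) - 1962 = -2*I*sqrt(35) - 1962 = -1962 - 2*I*sqrt(35)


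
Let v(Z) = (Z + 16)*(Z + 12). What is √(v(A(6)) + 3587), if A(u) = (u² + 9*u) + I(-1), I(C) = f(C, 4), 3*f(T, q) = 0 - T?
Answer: 2*√32554/3 ≈ 120.28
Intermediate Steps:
f(T, q) = -T/3 (f(T, q) = (0 - T)/3 = (-T)/3 = -T/3)
I(C) = -C/3
A(u) = ⅓ + u² + 9*u (A(u) = (u² + 9*u) - ⅓*(-1) = (u² + 9*u) + ⅓ = ⅓ + u² + 9*u)
v(Z) = (12 + Z)*(16 + Z) (v(Z) = (16 + Z)*(12 + Z) = (12 + Z)*(16 + Z))
√(v(A(6)) + 3587) = √((192 + (⅓ + 6² + 9*6)² + 28*(⅓ + 6² + 9*6)) + 3587) = √((192 + (⅓ + 36 + 54)² + 28*(⅓ + 36 + 54)) + 3587) = √((192 + (271/3)² + 28*(271/3)) + 3587) = √((192 + 73441/9 + 7588/3) + 3587) = √(97933/9 + 3587) = √(130216/9) = 2*√32554/3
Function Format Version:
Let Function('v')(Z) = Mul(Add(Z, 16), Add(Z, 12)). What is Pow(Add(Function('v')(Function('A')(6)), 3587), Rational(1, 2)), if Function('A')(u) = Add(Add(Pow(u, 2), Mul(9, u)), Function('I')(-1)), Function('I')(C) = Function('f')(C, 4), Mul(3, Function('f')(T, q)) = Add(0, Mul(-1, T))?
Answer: Mul(Rational(2, 3), Pow(32554, Rational(1, 2))) ≈ 120.28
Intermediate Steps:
Function('f')(T, q) = Mul(Rational(-1, 3), T) (Function('f')(T, q) = Mul(Rational(1, 3), Add(0, Mul(-1, T))) = Mul(Rational(1, 3), Mul(-1, T)) = Mul(Rational(-1, 3), T))
Function('I')(C) = Mul(Rational(-1, 3), C)
Function('A')(u) = Add(Rational(1, 3), Pow(u, 2), Mul(9, u)) (Function('A')(u) = Add(Add(Pow(u, 2), Mul(9, u)), Mul(Rational(-1, 3), -1)) = Add(Add(Pow(u, 2), Mul(9, u)), Rational(1, 3)) = Add(Rational(1, 3), Pow(u, 2), Mul(9, u)))
Function('v')(Z) = Mul(Add(12, Z), Add(16, Z)) (Function('v')(Z) = Mul(Add(16, Z), Add(12, Z)) = Mul(Add(12, Z), Add(16, Z)))
Pow(Add(Function('v')(Function('A')(6)), 3587), Rational(1, 2)) = Pow(Add(Add(192, Pow(Add(Rational(1, 3), Pow(6, 2), Mul(9, 6)), 2), Mul(28, Add(Rational(1, 3), Pow(6, 2), Mul(9, 6)))), 3587), Rational(1, 2)) = Pow(Add(Add(192, Pow(Add(Rational(1, 3), 36, 54), 2), Mul(28, Add(Rational(1, 3), 36, 54))), 3587), Rational(1, 2)) = Pow(Add(Add(192, Pow(Rational(271, 3), 2), Mul(28, Rational(271, 3))), 3587), Rational(1, 2)) = Pow(Add(Add(192, Rational(73441, 9), Rational(7588, 3)), 3587), Rational(1, 2)) = Pow(Add(Rational(97933, 9), 3587), Rational(1, 2)) = Pow(Rational(130216, 9), Rational(1, 2)) = Mul(Rational(2, 3), Pow(32554, Rational(1, 2)))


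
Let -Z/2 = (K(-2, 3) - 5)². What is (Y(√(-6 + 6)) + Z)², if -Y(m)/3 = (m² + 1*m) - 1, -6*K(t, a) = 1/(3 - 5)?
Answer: 10660225/5184 ≈ 2056.4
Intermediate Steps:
K(t, a) = 1/12 (K(t, a) = -1/(6*(3 - 5)) = -⅙/(-2) = -⅙*(-½) = 1/12)
Y(m) = 3 - 3*m - 3*m² (Y(m) = -3*((m² + 1*m) - 1) = -3*((m² + m) - 1) = -3*((m + m²) - 1) = -3*(-1 + m + m²) = 3 - 3*m - 3*m²)
Z = -3481/72 (Z = -2*(1/12 - 5)² = -2*(-59/12)² = -2*3481/144 = -3481/72 ≈ -48.347)
(Y(√(-6 + 6)) + Z)² = ((3 - 3*√(-6 + 6) - 3*(√(-6 + 6))²) - 3481/72)² = ((3 - 3*√0 - 3*(√0)²) - 3481/72)² = ((3 - 3*0 - 3*0²) - 3481/72)² = ((3 + 0 - 3*0) - 3481/72)² = ((3 + 0 + 0) - 3481/72)² = (3 - 3481/72)² = (-3265/72)² = 10660225/5184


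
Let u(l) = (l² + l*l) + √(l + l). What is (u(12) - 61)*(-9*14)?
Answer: -28602 - 252*√6 ≈ -29219.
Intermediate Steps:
u(l) = 2*l² + √2*√l (u(l) = (l² + l²) + √(2*l) = 2*l² + √2*√l)
(u(12) - 61)*(-9*14) = ((2*12² + √2*√12) - 61)*(-9*14) = ((2*144 + √2*(2*√3)) - 61)*(-126) = ((288 + 2*√6) - 61)*(-126) = (227 + 2*√6)*(-126) = -28602 - 252*√6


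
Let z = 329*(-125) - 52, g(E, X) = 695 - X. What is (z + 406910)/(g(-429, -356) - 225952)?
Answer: -40637/24989 ≈ -1.6262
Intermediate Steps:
z = -41177 (z = -41125 - 52 = -41177)
(z + 406910)/(g(-429, -356) - 225952) = (-41177 + 406910)/((695 - 1*(-356)) - 225952) = 365733/((695 + 356) - 225952) = 365733/(1051 - 225952) = 365733/(-224901) = 365733*(-1/224901) = -40637/24989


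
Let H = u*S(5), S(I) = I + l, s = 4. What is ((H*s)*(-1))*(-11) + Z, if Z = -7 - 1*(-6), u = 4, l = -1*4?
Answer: 175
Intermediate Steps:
l = -4
S(I) = -4 + I (S(I) = I - 4 = -4 + I)
Z = -1 (Z = -7 + 6 = -1)
H = 4 (H = 4*(-4 + 5) = 4*1 = 4)
((H*s)*(-1))*(-11) + Z = ((4*4)*(-1))*(-11) - 1 = (16*(-1))*(-11) - 1 = -16*(-11) - 1 = 176 - 1 = 175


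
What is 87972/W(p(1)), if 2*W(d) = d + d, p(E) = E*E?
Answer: 87972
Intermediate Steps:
p(E) = E²
W(d) = d (W(d) = (d + d)/2 = (2*d)/2 = d)
87972/W(p(1)) = 87972/(1²) = 87972/1 = 87972*1 = 87972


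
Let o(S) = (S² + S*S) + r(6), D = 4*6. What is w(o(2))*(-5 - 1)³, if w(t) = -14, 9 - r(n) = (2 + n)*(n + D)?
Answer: 3024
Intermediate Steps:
D = 24
r(n) = 9 - (2 + n)*(24 + n) (r(n) = 9 - (2 + n)*(n + 24) = 9 - (2 + n)*(24 + n))
o(S) = -231 + 2*S² (o(S) = (S² + S*S) + (-39 - 1*6² - 26*6) = (S² + S²) + (-39 - 1*36 - 156) = 2*S² + (-39 - 36 - 156) = 2*S² - 231 = -231 + 2*S²)
w(o(2))*(-5 - 1)³ = -14*(-5 - 1)³ = -14*(-6)³ = -14*(-216) = 3024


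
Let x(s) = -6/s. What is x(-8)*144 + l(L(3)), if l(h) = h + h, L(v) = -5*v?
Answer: 78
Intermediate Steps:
l(h) = 2*h
x(-8)*144 + l(L(3)) = -6/(-8)*144 + 2*(-5*3) = -6*(-⅛)*144 + 2*(-15) = (¾)*144 - 30 = 108 - 30 = 78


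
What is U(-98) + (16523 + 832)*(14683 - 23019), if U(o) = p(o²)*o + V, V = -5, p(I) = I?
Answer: -145612477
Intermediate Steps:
U(o) = -5 + o³ (U(o) = o²*o - 5 = o³ - 5 = -5 + o³)
U(-98) + (16523 + 832)*(14683 - 23019) = (-5 + (-98)³) + (16523 + 832)*(14683 - 23019) = (-5 - 941192) + 17355*(-8336) = -941197 - 144671280 = -145612477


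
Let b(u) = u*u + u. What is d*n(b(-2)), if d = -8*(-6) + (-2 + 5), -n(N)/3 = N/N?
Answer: -153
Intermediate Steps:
b(u) = u + u² (b(u) = u² + u = u + u²)
n(N) = -3 (n(N) = -3*N/N = -3*1 = -3)
d = 51 (d = 48 + 3 = 51)
d*n(b(-2)) = 51*(-3) = -153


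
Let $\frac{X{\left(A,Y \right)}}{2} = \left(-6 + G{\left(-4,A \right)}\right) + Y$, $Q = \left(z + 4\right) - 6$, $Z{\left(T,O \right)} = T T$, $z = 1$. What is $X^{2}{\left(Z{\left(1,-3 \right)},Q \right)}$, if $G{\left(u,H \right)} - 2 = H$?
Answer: $64$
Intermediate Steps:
$Z{\left(T,O \right)} = T^{2}$
$Q = -1$ ($Q = \left(1 + 4\right) - 6 = 5 - 6 = -1$)
$G{\left(u,H \right)} = 2 + H$
$X{\left(A,Y \right)} = -8 + 2 A + 2 Y$ ($X{\left(A,Y \right)} = 2 \left(\left(-6 + \left(2 + A\right)\right) + Y\right) = 2 \left(\left(-4 + A\right) + Y\right) = 2 \left(-4 + A + Y\right) = -8 + 2 A + 2 Y$)
$X^{2}{\left(Z{\left(1,-3 \right)},Q \right)} = \left(-8 + 2 \cdot 1^{2} + 2 \left(-1\right)\right)^{2} = \left(-8 + 2 \cdot 1 - 2\right)^{2} = \left(-8 + 2 - 2\right)^{2} = \left(-8\right)^{2} = 64$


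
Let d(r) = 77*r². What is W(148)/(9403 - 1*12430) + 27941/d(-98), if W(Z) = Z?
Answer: -24869777/2238490716 ≈ -0.011110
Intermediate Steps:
W(148)/(9403 - 1*12430) + 27941/d(-98) = 148/(9403 - 1*12430) + 27941/((77*(-98)²)) = 148/(9403 - 12430) + 27941/((77*9604)) = 148/(-3027) + 27941/739508 = 148*(-1/3027) + 27941*(1/739508) = -148/3027 + 27941/739508 = -24869777/2238490716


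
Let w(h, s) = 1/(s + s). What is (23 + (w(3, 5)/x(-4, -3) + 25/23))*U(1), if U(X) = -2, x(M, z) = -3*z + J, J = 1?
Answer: -55423/1150 ≈ -48.194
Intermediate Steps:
w(h, s) = 1/(2*s)
x(M, z) = 1 - 3*z (x(M, z) = -3*z + 1 = 1 - 3*z)
(23 + (w(3, 5)/x(-4, -3) + 25/23))*U(1) = (23 + (((½)/5)/(1 - 3*(-3)) + 25/23))*(-2) = (23 + (((½)*(⅕))/(1 + 9) + 25*(1/23)))*(-2) = (23 + ((⅒)/10 + 25/23))*(-2) = (23 + ((⅒)*(⅒) + 25/23))*(-2) = (23 + (1/100 + 25/23))*(-2) = (23 + 2523/2300)*(-2) = (55423/2300)*(-2) = -55423/1150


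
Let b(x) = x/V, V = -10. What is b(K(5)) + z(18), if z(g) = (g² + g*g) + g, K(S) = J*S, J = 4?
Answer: 664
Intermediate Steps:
K(S) = 4*S
z(g) = g + 2*g² (z(g) = (g² + g²) + g = 2*g² + g = g + 2*g²)
b(x) = -x/10 (b(x) = x/(-10) = x*(-⅒) = -x/10)
b(K(5)) + z(18) = -2*5/5 + 18*(1 + 2*18) = -⅒*20 + 18*(1 + 36) = -2 + 18*37 = -2 + 666 = 664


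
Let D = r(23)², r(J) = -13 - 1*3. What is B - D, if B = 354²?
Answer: 125060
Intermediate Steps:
r(J) = -16 (r(J) = -13 - 3 = -16)
D = 256 (D = (-16)² = 256)
B = 125316
B - D = 125316 - 1*256 = 125316 - 256 = 125060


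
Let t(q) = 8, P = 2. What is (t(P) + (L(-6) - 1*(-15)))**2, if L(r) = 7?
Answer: 900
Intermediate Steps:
(t(P) + (L(-6) - 1*(-15)))**2 = (8 + (7 - 1*(-15)))**2 = (8 + (7 + 15))**2 = (8 + 22)**2 = 30**2 = 900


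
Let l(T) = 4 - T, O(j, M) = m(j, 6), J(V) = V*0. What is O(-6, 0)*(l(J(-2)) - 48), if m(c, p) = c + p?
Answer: 0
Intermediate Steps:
J(V) = 0
O(j, M) = 6 + j (O(j, M) = j + 6 = 6 + j)
O(-6, 0)*(l(J(-2)) - 48) = (6 - 6)*((4 - 1*0) - 48) = 0*((4 + 0) - 48) = 0*(4 - 48) = 0*(-44) = 0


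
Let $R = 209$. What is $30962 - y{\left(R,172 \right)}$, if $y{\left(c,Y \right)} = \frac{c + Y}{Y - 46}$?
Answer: $\frac{1300277}{42} \approx 30959.0$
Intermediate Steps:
$y{\left(c,Y \right)} = \frac{Y + c}{-46 + Y}$
$30962 - y{\left(R,172 \right)} = 30962 - \frac{172 + 209}{-46 + 172} = 30962 - \frac{1}{126} \cdot 381 = 30962 - \frac{127}{42} = \frac{1300277}{42}$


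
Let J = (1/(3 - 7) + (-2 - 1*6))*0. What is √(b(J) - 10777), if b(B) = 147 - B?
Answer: I*√10630 ≈ 103.1*I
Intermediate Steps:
J = 0 (J = (1/(-4) + (-2 - 6))*0 = (-¼ - 8)*0 = -33/4*0 = 0)
√(b(J) - 10777) = √((147 - 1*0) - 10777) = √((147 + 0) - 10777) = √(147 - 10777) = √(-10630) = I*√10630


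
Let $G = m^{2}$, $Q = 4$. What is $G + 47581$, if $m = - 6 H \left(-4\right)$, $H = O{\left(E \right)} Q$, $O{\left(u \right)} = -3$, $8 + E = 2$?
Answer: $130525$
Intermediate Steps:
$E = -6$ ($E = -8 + 2 = -6$)
$H = -12$ ($H = \left(-3\right) 4 = -12$)
$m = -288$ ($m = \left(-6\right) \left(-12\right) \left(-4\right) = 72 \left(-4\right) = -288$)
$G = 82944$ ($G = \left(-288\right)^{2} = 82944$)
$G + 47581 = 82944 + 47581 = 130525$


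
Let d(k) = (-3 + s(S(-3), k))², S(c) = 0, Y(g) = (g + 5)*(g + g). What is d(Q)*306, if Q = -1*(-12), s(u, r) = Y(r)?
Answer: 50191650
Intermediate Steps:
Y(g) = 2*g*(5 + g) (Y(g) = (5 + g)*(2*g) = 2*g*(5 + g))
s(u, r) = 2*r*(5 + r)
Q = 12
d(k) = (-3 + 2*k*(5 + k))²
d(Q)*306 = (-3 + 2*12*(5 + 12))²*306 = (-3 + 2*12*17)²*306 = (-3 + 408)²*306 = 405²*306 = 164025*306 = 50191650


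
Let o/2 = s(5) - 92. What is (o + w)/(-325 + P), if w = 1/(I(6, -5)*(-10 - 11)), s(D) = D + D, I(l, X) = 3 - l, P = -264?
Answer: 10331/37107 ≈ 0.27841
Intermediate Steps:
s(D) = 2*D
w = 1/63 (w = 1/((3 - 1*6)*(-10 - 11)) = 1/((3 - 6)*(-21)) = 1/(-3*(-21)) = 1/63 ≈ 0.015873)
o = -164 (o = 2*(2*5 - 92) = 2*(10 - 92) = 2*(-82) = -164)
(o + w)/(-325 + P) = (-164 + 1/63)/(-325 - 264) = -10331/63/(-589) = -10331/63*(-1/589) = 10331/37107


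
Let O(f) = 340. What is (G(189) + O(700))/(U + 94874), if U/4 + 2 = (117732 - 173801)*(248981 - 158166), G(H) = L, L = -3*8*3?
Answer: -134/10183765037 ≈ -1.3158e-8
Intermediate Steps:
L = -72 (L = -24*3 = -72)
G(H) = -72
U = -20367624948 (U = -8 + 4*((117732 - 173801)*(248981 - 158166)) = -8 + 4*(-56069*90815) = -8 + 4*(-5091906235) = -8 - 20367624940 = -20367624948)
(G(189) + O(700))/(U + 94874) = (-72 + 340)/(-20367624948 + 94874) = 268/(-20367530074) = 268*(-1/20367530074) = -134/10183765037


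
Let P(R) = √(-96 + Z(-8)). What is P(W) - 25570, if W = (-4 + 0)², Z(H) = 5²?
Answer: -25570 + I*√71 ≈ -25570.0 + 8.4261*I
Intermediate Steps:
Z(H) = 25
W = 16 (W = (-4)² = 16)
P(R) = I*√71 (P(R) = √(-96 + 25) = √(-71) = I*√71)
P(W) - 25570 = I*√71 - 25570 = -25570 + I*√71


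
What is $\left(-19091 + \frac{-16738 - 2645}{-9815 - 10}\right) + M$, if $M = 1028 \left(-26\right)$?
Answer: $- \frac{150050764}{3275} \approx -45817.0$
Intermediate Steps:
$M = -26728$
$\left(-19091 + \frac{-16738 - 2645}{-9815 - 10}\right) + M = \left(-19091 + \frac{-16738 - 2645}{-9815 - 10}\right) - 26728 = \left(-19091 - \frac{19383}{-9825}\right) - 26728 = \left(-19091 - - \frac{6461}{3275}\right) - 26728 = \left(-19091 + \frac{6461}{3275}\right) - 26728 = - \frac{62516564}{3275} - 26728 = - \frac{150050764}{3275}$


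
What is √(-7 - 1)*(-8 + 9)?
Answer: 2*I*√2 ≈ 2.8284*I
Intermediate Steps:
√(-7 - 1)*(-8 + 9) = √(-8)*1 = (2*I*√2)*1 = 2*I*√2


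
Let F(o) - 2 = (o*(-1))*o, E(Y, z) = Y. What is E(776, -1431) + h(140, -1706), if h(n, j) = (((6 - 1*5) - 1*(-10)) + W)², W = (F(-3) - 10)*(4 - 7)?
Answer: 4620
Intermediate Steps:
F(o) = 2 - o² (F(o) = 2 + (o*(-1))*o = 2 + (-o)*o = 2 - o²)
W = 51 (W = ((2 - 1*(-3)²) - 10)*(4 - 7) = ((2 - 1*9) - 10)*(-3) = ((2 - 9) - 10)*(-3) = (-7 - 10)*(-3) = -17*(-3) = 51)
h(n, j) = 3844 (h(n, j) = (((6 - 1*5) - 1*(-10)) + 51)² = (((6 - 5) + 10) + 51)² = ((1 + 10) + 51)² = (11 + 51)² = 62² = 3844)
E(776, -1431) + h(140, -1706) = 776 + 3844 = 4620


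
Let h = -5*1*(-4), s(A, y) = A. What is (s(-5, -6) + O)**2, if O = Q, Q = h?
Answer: 225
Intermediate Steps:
h = 20 (h = -5*(-4) = 20)
Q = 20
O = 20
(s(-5, -6) + O)**2 = (-5 + 20)**2 = 15**2 = 225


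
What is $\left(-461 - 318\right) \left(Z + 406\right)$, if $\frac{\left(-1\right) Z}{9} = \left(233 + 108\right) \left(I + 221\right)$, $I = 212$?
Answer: $1034878909$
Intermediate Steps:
$Z = -1328877$ ($Z = - 9 \left(233 + 108\right) \left(212 + 221\right) = - 9 \cdot 341 \cdot 433 = \left(-9\right) 147653 = -1328877$)
$\left(-461 - 318\right) \left(Z + 406\right) = \left(-461 - 318\right) \left(-1328877 + 406\right) = \left(-779\right) \left(-1328471\right) = 1034878909$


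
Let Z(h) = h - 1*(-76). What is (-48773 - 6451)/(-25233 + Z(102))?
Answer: 55224/25055 ≈ 2.2041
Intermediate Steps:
Z(h) = 76 + h (Z(h) = h + 76 = 76 + h)
(-48773 - 6451)/(-25233 + Z(102)) = (-48773 - 6451)/(-25233 + (76 + 102)) = -55224/(-25233 + 178) = -55224/(-25055) = -55224*(-1/25055) = 55224/25055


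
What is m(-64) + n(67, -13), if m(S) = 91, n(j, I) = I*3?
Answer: 52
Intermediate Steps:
n(j, I) = 3*I
m(-64) + n(67, -13) = 91 + 3*(-13) = 91 - 39 = 52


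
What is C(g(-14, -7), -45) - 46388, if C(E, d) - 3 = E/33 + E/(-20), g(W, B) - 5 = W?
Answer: -10204661/220 ≈ -46385.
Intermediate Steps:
g(W, B) = 5 + W
C(E, d) = 3 - 13*E/660 (C(E, d) = 3 + (E/33 + E/(-20)) = 3 + (E*(1/33) + E*(-1/20)) = 3 + (E/33 - E/20) = 3 - 13*E/660)
C(g(-14, -7), -45) - 46388 = (3 - 13*(5 - 14)/660) - 46388 = (3 - 13/660*(-9)) - 46388 = (3 + 39/220) - 46388 = 699/220 - 46388 = -10204661/220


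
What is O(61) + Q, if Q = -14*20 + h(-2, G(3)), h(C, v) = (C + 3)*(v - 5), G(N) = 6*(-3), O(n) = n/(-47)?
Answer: -14302/47 ≈ -304.30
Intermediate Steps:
O(n) = -n/47 (O(n) = n*(-1/47) = -n/47)
G(N) = -18
h(C, v) = (-5 + v)*(3 + C) (h(C, v) = (3 + C)*(-5 + v) = (-5 + v)*(3 + C))
Q = -303 (Q = -14*20 + (-15 - 5*(-2) + 3*(-18) - 2*(-18)) = -280 + (-15 + 10 - 54 + 36) = -280 - 23 = -303)
O(61) + Q = -1/47*61 - 303 = -61/47 - 303 = -14302/47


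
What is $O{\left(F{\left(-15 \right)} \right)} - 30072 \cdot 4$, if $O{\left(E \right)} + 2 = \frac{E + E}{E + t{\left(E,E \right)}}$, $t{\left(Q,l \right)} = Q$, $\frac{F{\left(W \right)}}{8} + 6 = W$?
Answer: $-120289$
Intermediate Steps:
$F{\left(W \right)} = -48 + 8 W$
$O{\left(E \right)} = -1$ ($O{\left(E \right)} = -2 + \frac{E + E}{E + E} = -2 + \frac{2 E}{2 E} = -2 + 2 E \frac{1}{2 E} = -2 + 1 = -1$)
$O{\left(F{\left(-15 \right)} \right)} - 30072 \cdot 4 = -1 - 30072 \cdot 4 = -1 - 120288 = -120289$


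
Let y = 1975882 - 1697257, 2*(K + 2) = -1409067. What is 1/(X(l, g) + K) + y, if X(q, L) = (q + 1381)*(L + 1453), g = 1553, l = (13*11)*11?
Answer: 4555623791627/16350377 ≈ 2.7863e+5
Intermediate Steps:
K = -1409071/2 (K = -2 + (1/2)*(-1409067) = -2 - 1409067/2 = -1409071/2 ≈ -7.0454e+5)
l = 1573 (l = 143*11 = 1573)
X(q, L) = (1381 + q)*(1453 + L)
y = 278625
1/(X(l, g) + K) + y = 1/((2006593 + 1381*1553 + 1453*1573 + 1553*1573) - 1409071/2) + 278625 = 1/((2006593 + 2144693 + 2285569 + 2442869) - 1409071/2) + 278625 = 1/(8879724 - 1409071/2) + 278625 = 1/(16350377/2) + 278625 = 2/16350377 + 278625 = 4555623791627/16350377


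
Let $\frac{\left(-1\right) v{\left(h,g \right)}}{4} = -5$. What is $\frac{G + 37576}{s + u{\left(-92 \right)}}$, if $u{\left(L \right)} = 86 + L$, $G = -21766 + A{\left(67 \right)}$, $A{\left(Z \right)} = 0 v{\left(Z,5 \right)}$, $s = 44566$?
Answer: $\frac{1581}{4456} \approx 0.3548$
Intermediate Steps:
$v{\left(h,g \right)} = 20$ ($v{\left(h,g \right)} = \left(-4\right) \left(-5\right) = 20$)
$A{\left(Z \right)} = 0$ ($A{\left(Z \right)} = 0 \cdot 20 = 0$)
$G = -21766$ ($G = -21766 + 0 = -21766$)
$\frac{G + 37576}{s + u{\left(-92 \right)}} = \frac{-21766 + 37576}{44566 + \left(86 - 92\right)} = \frac{15810}{44566 - 6} = \frac{15810}{44560} = 15810 \cdot \frac{1}{44560} = \frac{1581}{4456}$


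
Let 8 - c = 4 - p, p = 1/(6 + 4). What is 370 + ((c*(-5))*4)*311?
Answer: -25132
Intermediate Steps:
p = 1/10 ≈ 0.10000
c = 41/10 (c = 8 - (4 - 1*1/10) = 8 - (4 - 1/10) = 8 - 1*39/10 = 8 - 39/10 = 41/10 ≈ 4.1000)
370 + ((c*(-5))*4)*311 = 370 + (((41/10)*(-5))*4)*311 = 370 - 41/2*4*311 = 370 - 82*311 = 370 - 25502 = -25132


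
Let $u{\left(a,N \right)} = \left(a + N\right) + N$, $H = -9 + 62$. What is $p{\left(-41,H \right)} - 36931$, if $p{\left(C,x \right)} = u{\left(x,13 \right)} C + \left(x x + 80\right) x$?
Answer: $112947$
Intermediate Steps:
$H = 53$
$u{\left(a,N \right)} = a + 2 N$ ($u{\left(a,N \right)} = \left(N + a\right) + N = a + 2 N$)
$p{\left(C,x \right)} = C \left(26 + x\right) + x \left(80 + x^{2}\right)$ ($p{\left(C,x \right)} = \left(x + 2 \cdot 13\right) C + \left(x x + 80\right) x = \left(x + 26\right) C + \left(x^{2} + 80\right) x = \left(26 + x\right) C + \left(80 + x^{2}\right) x = C \left(26 + x\right) + x \left(80 + x^{2}\right)$)
$p{\left(-41,H \right)} - 36931 = \left(53^{3} + 80 \cdot 53 - 41 \left(26 + 53\right)\right) - 36931 = \left(148877 + 4240 - 3239\right) - 36931 = 149878 - 36931 = 112947$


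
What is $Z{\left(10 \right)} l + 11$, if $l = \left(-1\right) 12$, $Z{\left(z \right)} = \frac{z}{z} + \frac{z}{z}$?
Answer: $-13$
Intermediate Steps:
$Z{\left(z \right)} = 2$ ($Z{\left(z \right)} = 1 + 1 = 2$)
$l = -12$
$Z{\left(10 \right)} l + 11 = 2 \left(-12\right) + 11 = -24 + 11 = -13$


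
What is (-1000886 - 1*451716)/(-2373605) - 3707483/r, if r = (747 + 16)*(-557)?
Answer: 9417442962797/1008760762555 ≈ 9.3357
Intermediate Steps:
r = -424991 (r = 763*(-557) = -424991)
(-1000886 - 1*451716)/(-2373605) - 3707483/r = (-1000886 - 1*451716)/(-2373605) - 3707483/(-424991) = (-1000886 - 451716)*(-1/2373605) - 3707483*(-1/424991) = -1452602*(-1/2373605) + 3707483/424991 = 1452602/2373605 + 3707483/424991 = 9417442962797/1008760762555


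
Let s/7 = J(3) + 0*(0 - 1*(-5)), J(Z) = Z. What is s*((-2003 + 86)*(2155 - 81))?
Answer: -83493018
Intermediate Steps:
s = 21 (s = 7*(3 + 0*(0 - 1*(-5))) = 7*(3 + 0*(0 + 5)) = 7*(3 + 0*5) = 7*(3 + 0) = 7*3 = 21)
s*((-2003 + 86)*(2155 - 81)) = 21*((-2003 + 86)*(2155 - 81)) = 21*(-1917*2074) = 21*(-3975858) = -83493018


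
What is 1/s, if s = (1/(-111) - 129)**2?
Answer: 12321/205062400 ≈ 6.0084e-5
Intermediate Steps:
s = 205062400/12321 (s = (-1/111 - 129)**2 = (-14320/111)**2 = 205062400/12321 ≈ 16643.)
1/s = 1/(205062400/12321) = 12321/205062400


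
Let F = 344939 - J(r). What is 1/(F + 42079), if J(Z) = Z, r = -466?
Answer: 1/387484 ≈ 2.5808e-6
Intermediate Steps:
F = 345405 (F = 344939 - 1*(-466) = 344939 + 466 = 345405)
1/(F + 42079) = 1/(345405 + 42079) = 1/387484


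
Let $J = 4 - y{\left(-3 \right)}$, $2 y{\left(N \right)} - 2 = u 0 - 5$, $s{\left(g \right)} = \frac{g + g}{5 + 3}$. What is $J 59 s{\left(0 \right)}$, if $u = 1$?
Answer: $0$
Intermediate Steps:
$s{\left(g \right)} = \frac{g}{4}$ ($s{\left(g \right)} = \frac{2 g}{8} = 2 g \frac{1}{8} = \frac{g}{4}$)
$y{\left(N \right)} = - \frac{3}{2}$ ($y{\left(N \right)} = 1 + \frac{1 \cdot 0 - 5}{2} = 1 + \frac{0 - 5}{2} = 1 + \frac{1}{2} \left(-5\right) = 1 - \frac{5}{2} = - \frac{3}{2}$)
$J = \frac{11}{2}$ ($J = 4 - - \frac{3}{2} = 4 + \frac{3}{2} = \frac{11}{2} \approx 5.5$)
$J 59 s{\left(0 \right)} = \frac{11}{2} \cdot 59 \cdot \frac{1}{4} \cdot 0 = \frac{649}{2} \cdot 0 = 0$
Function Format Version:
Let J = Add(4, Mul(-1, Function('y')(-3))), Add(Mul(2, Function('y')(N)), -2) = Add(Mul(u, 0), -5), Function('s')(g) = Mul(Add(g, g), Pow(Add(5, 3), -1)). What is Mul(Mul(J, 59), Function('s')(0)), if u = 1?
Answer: 0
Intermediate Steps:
Function('s')(g) = Mul(Rational(1, 4), g) (Function('s')(g) = Mul(Mul(2, g), Pow(8, -1)) = Mul(Mul(2, g), Rational(1, 8)) = Mul(Rational(1, 4), g))
Function('y')(N) = Rational(-3, 2) (Function('y')(N) = Add(1, Mul(Rational(1, 2), Add(Mul(1, 0), -5))) = Add(1, Mul(Rational(1, 2), Add(0, -5))) = Add(1, Mul(Rational(1, 2), -5)) = Add(1, Rational(-5, 2)) = Rational(-3, 2))
J = Rational(11, 2) (J = Add(4, Mul(-1, Rational(-3, 2))) = Add(4, Rational(3, 2)) = Rational(11, 2) ≈ 5.5000)
Mul(Mul(J, 59), Function('s')(0)) = Mul(Mul(Rational(11, 2), 59), Mul(Rational(1, 4), 0)) = Mul(Rational(649, 2), 0) = 0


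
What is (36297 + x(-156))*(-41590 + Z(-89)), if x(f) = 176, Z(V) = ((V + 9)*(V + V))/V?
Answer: -1522747750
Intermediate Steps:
Z(V) = 18 + 2*V (Z(V) = ((9 + V)*(2*V))/V = (2*V*(9 + V))/V = 18 + 2*V)
(36297 + x(-156))*(-41590 + Z(-89)) = (36297 + 176)*(-41590 + (18 + 2*(-89))) = 36473*(-41590 + (18 - 178)) = 36473*(-41590 - 160) = 36473*(-41750) = -1522747750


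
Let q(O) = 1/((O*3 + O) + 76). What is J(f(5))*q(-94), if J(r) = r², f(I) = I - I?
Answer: 0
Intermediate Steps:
f(I) = 0
q(O) = 1/(76 + 4*O) (q(O) = 1/((3*O + O) + 76) = 1/(4*O + 76) = 1/(76 + 4*O))
J(f(5))*q(-94) = 0²*(1/(4*(19 - 94))) = 0*((¼)/(-75)) = 0*((¼)*(-1/75)) = 0*(-1/300) = 0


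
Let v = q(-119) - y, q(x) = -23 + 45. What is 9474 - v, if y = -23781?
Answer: -14329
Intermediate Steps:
q(x) = 22
v = 23803 (v = 22 - 1*(-23781) = 22 + 23781 = 23803)
9474 - v = 9474 - 1*23803 = 9474 - 23803 = -14329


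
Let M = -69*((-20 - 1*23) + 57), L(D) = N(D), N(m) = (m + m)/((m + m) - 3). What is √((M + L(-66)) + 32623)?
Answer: √7123045/15 ≈ 177.93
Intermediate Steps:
N(m) = 2*m/(-3 + 2*m) (N(m) = (2*m)/(2*m - 3) = (2*m)/(-3 + 2*m) = 2*m/(-3 + 2*m))
L(D) = 2*D/(-3 + 2*D)
M = -966 (M = -69*((-20 - 23) + 57) = -69*(-43 + 57) = -69*14 = -966)
√((M + L(-66)) + 32623) = √((-966 + 2*(-66)/(-3 + 2*(-66))) + 32623) = √((-966 + 2*(-66)/(-3 - 132)) + 32623) = √((-966 + 2*(-66)/(-135)) + 32623) = √((-966 + 2*(-66)*(-1/135)) + 32623) = √((-966 + 44/45) + 32623) = √(-43426/45 + 32623) = √(1424609/45) = √7123045/15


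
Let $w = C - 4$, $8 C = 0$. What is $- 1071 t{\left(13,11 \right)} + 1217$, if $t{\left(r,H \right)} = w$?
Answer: $5501$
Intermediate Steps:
$C = 0$ ($C = \frac{1}{8} \cdot 0 = 0$)
$w = -4$ ($w = 0 - 4 = -4$)
$t{\left(r,H \right)} = -4$
$- 1071 t{\left(13,11 \right)} + 1217 = \left(-1071\right) \left(-4\right) + 1217 = 4284 + 1217 = 5501$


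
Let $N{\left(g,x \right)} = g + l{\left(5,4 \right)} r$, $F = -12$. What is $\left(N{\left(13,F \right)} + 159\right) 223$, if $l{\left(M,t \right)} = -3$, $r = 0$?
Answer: $38356$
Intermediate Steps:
$N{\left(g,x \right)} = g$ ($N{\left(g,x \right)} = g - 0 = g + 0 = g$)
$\left(N{\left(13,F \right)} + 159\right) 223 = \left(13 + 159\right) 223 = 172 \cdot 223 = 38356$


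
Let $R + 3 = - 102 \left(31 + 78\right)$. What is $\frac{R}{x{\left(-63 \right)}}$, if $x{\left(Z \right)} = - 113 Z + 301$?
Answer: $- \frac{11121}{7420} \approx -1.4988$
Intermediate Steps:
$x{\left(Z \right)} = 301 - 113 Z$
$R = -11121$ ($R = -3 - 102 \left(31 + 78\right) = -3 - 11118 = -11121$)
$\frac{R}{x{\left(-63 \right)}} = - \frac{11121}{301 - -7119} = - \frac{11121}{301 + 7119} = - \frac{11121}{7420}$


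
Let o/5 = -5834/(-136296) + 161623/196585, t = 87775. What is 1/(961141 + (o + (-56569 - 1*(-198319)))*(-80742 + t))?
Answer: 2679374916/2673799959953848573 ≈ 1.0021e-9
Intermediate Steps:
o = 11587722649/2679374916 (o = 5*(-5834/(-136296) + 161623/196585) = 5*(-5834*(-1/136296) + 161623*(1/196585)) = 5*(2917/68148 + 161623/196585) = 5*(11587722649/13396874580) = 11587722649/2679374916 ≈ 4.3248)
1/(961141 + (o + (-56569 - 1*(-198319)))*(-80742 + t)) = 1/(961141 + (11587722649/2679374916 + (-56569 - 1*(-198319)))*(-80742 + 87775)) = 1/(961141 + (11587722649/2679374916 + (-56569 + 198319))*7033) = 1/(961141 + (11587722649/2679374916 + 141750)*7033) = 1/(961141 + (379812982065649/2679374916)*7033) = 1/(961141 + 2671224702867709417/2679374916) = 1/(2673799959953848573/2679374916) = 2679374916/2673799959953848573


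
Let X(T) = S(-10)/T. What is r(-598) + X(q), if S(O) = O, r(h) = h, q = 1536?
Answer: -459269/768 ≈ -598.01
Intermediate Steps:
X(T) = -10/T
r(-598) + X(q) = -598 - 10/1536 = -598 - 10*1/1536 = -598 - 5/768 = -459269/768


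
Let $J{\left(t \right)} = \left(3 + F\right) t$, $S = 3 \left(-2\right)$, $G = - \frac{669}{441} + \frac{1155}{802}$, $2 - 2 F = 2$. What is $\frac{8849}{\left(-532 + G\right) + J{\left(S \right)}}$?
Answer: $- \frac{1043244006}{64850761} \approx -16.087$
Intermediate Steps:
$F = 0$ ($F = 1 - 1 = 0$)
$G = - \frac{9061}{117894}$ ($G = \left(-669\right) \frac{1}{441} + 1155 \cdot \frac{1}{802} = - \frac{223}{147} + \frac{1155}{802} = - \frac{9061}{117894} \approx -0.076857$)
$S = -6$
$J{\left(t \right)} = 3 t$ ($J{\left(t \right)} = \left(3 + 0\right) t = 3 t$)
$\frac{8849}{\left(-532 + G\right) + J{\left(S \right)}} = \frac{8849}{\left(-532 - \frac{9061}{117894}\right) + 3 \left(-6\right)} = \frac{8849}{- \frac{62728669}{117894} - 18} = \frac{8849}{- \frac{64850761}{117894}} = 8849 \left(- \frac{117894}{64850761}\right) = - \frac{1043244006}{64850761}$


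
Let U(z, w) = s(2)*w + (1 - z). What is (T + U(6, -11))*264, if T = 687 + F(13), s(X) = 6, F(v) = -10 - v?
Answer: 156552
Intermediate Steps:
T = 664 (T = 687 + (-10 - 1*13) = 687 + (-10 - 13) = 687 - 23 = 664)
U(z, w) = 1 - z + 6*w (U(z, w) = 6*w + (1 - z) = 1 - z + 6*w)
(T + U(6, -11))*264 = (664 + (1 - 1*6 + 6*(-11)))*264 = (664 + (1 - 6 - 66))*264 = (664 - 71)*264 = 593*264 = 156552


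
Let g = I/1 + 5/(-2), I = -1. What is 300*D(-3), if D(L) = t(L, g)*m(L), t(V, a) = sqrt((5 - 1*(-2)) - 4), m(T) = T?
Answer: -900*sqrt(3) ≈ -1558.8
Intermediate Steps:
g = -7/2 (g = -1/1 + 5/(-2) = -1*1 + 5*(-1/2) = -1 - 5/2 = -7/2 ≈ -3.5000)
t(V, a) = sqrt(3) (t(V, a) = sqrt((5 + 2) - 4) = sqrt(7 - 4) = sqrt(3))
D(L) = L*sqrt(3) (D(L) = sqrt(3)*L = L*sqrt(3))
300*D(-3) = 300*(-3*sqrt(3)) = -900*sqrt(3)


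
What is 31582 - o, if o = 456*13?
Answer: 25654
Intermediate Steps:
o = 5928
31582 - o = 31582 - 1*5928 = 31582 - 5928 = 25654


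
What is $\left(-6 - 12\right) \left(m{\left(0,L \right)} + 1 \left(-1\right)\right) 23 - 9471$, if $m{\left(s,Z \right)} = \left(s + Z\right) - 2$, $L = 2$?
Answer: $-9057$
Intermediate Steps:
$m{\left(s,Z \right)} = -2 + Z + s$ ($m{\left(s,Z \right)} = \left(Z + s\right) - 2 = -2 + Z + s$)
$\left(-6 - 12\right) \left(m{\left(0,L \right)} + 1 \left(-1\right)\right) 23 - 9471 = \left(-6 - 12\right) \left(\left(-2 + 2 + 0\right) + 1 \left(-1\right)\right) 23 - 9471 = - 18 \left(0 - 1\right) 23 - 9471 = \left(-18\right) \left(-1\right) 23 - 9471 = 18 \cdot 23 - 9471 = 414 - 9471 = -9057$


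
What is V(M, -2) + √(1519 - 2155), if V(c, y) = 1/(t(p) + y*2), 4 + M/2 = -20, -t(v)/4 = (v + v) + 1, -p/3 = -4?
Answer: -1/104 + 2*I*√159 ≈ -0.0096154 + 25.219*I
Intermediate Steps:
p = 12 (p = -3*(-4) = 12)
t(v) = -4 - 8*v (t(v) = -4*((v + v) + 1) = -4*(2*v + 1) = -4*(1 + 2*v) = -4 - 8*v)
M = -48 (M = -8 + 2*(-20) = -8 - 40 = -48)
V(c, y) = 1/(-100 + 2*y) (V(c, y) = 1/((-4 - 8*12) + y*2) = 1/((-4 - 96) + 2*y) = 1/(-100 + 2*y))
V(M, -2) + √(1519 - 2155) = 1/(2*(-50 - 2)) + √(1519 - 2155) = (½)/(-52) + √(-636) = (½)*(-1/52) + 2*I*√159 = -1/104 + 2*I*√159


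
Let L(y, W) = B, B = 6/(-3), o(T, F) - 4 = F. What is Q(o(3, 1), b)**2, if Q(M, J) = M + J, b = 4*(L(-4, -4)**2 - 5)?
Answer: 1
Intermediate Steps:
o(T, F) = 4 + F
B = -2 (B = 6*(-1/3) = -2)
L(y, W) = -2
b = -4 (b = 4*((-2)**2 - 5) = 4*(4 - 5) = 4*(-1) = -4)
Q(M, J) = J + M
Q(o(3, 1), b)**2 = (-4 + (4 + 1))**2 = (-4 + 5)**2 = 1**2 = 1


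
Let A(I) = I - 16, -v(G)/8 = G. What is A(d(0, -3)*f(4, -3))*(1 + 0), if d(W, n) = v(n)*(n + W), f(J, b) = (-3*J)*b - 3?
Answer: -2392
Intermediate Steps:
v(G) = -8*G
f(J, b) = -3 - 3*J*b (f(J, b) = -3*J*b - 3 = -3 - 3*J*b)
d(W, n) = -8*n*(W + n) (d(W, n) = (-8*n)*(n + W) = (-8*n)*(W + n) = -8*n*(W + n))
A(I) = -16 + I
A(d(0, -3)*f(4, -3))*(1 + 0) = (-16 + (-8*(-3)*(0 - 3))*(-3 - 3*4*(-3)))*(1 + 0) = (-16 + (-8*(-3)*(-3))*(-3 + 36))*1 = (-16 - 72*33)*1 = (-16 - 2376)*1 = -2392*1 = -2392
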